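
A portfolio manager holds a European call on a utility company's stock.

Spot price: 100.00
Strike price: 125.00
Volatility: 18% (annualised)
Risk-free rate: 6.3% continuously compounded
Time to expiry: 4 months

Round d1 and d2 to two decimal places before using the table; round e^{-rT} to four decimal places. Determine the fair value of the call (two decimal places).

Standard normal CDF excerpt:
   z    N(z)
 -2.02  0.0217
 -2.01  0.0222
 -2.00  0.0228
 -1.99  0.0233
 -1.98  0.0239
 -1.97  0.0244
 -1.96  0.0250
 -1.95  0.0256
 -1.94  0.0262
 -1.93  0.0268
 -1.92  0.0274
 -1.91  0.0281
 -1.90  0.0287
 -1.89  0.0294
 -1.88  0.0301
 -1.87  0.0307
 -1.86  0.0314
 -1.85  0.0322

T = 0.3333;  σ√T = 0.1039
d₁ = [ln(100/125) + (0.063 + 0.18²/2)·0.3333] / 0.1039 = [-0.2231 + 0.0264] / 0.1039 = -1.8932 ≈ -1.89
d₂ = d₁ − σ√T = -1.8932 − 0.1039 = -1.9971 ≈ -2.00
e^(−rT) = e^(−0.063·0.3333) = 0.9792
C = 100·N(-1.89) − 125·0.9792·N(-2.00) = 100·0.0294 − 125·0.9792·0.0228 = 2.9400 − 2.7907 = 0.1493

0.15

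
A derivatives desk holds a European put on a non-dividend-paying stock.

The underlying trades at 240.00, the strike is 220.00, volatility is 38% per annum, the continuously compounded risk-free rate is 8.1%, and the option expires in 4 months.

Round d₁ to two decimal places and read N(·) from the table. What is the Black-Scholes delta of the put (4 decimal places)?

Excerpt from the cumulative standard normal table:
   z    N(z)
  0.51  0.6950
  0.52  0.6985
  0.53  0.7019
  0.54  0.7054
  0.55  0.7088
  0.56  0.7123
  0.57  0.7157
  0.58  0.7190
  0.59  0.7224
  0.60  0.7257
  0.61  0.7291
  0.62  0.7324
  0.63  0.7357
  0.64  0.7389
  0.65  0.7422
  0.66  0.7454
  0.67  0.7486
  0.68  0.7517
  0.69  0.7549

T = 0.3333;  σ√T = 0.2194
d₁ = [ln(240/220) + (0.081 + 0.38²/2)·0.3333] / 0.2194 = [0.0870 + 0.0511] / 0.2194 = 0.6294 ⇒ 0.63
N(d₁) = N(0.63) = 0.7357
Δ_put = N(d₁) − 1 = 0.7357 − 1 = -0.2643

-0.2643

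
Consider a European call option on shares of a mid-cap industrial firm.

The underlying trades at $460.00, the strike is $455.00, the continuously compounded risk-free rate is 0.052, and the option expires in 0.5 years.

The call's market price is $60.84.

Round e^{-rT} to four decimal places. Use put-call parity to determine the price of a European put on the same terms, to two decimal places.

exp(−rT) = exp(−0.052·0.5) = 0.9743
Put-call parity: C − P = S − K·e^(−rT) = 460 − 455·0.9743 = 460 − 443.3065 = 16.6935
P = C − (C − P) = 60.84 − (16.6935) = 44.1465

$44.15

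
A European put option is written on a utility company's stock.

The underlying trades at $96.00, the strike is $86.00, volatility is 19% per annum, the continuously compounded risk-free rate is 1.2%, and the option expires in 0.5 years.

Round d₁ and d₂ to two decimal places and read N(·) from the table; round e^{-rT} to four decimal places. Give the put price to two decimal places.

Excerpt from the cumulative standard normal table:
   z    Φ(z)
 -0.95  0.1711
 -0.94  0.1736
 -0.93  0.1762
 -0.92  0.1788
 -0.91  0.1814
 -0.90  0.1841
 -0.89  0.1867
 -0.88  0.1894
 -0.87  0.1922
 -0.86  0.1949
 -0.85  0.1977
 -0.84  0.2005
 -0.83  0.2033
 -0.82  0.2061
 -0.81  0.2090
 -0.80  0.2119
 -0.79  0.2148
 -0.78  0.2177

T = 0.5;  σ√T = 0.1344
d₁ = [ln(96/86) + (0.012 + 0.19²/2)·0.5] / 0.1344 = [0.1100 + 0.0150] / 0.1344 = 0.9306 ⇒ 0.93
d₂ = d₁ − σ√T = 0.9306 − 0.1344 = 0.7962 ⇒ 0.80
exp(−rT) = exp(−0.012·0.5) = 0.9940
P = 86·0.9940·N(-0.80) − 96·N(-0.93) = 86·0.9940·0.2119 − 96·0.1762 = 18.1141 − 16.9152 = 1.1989

$1.20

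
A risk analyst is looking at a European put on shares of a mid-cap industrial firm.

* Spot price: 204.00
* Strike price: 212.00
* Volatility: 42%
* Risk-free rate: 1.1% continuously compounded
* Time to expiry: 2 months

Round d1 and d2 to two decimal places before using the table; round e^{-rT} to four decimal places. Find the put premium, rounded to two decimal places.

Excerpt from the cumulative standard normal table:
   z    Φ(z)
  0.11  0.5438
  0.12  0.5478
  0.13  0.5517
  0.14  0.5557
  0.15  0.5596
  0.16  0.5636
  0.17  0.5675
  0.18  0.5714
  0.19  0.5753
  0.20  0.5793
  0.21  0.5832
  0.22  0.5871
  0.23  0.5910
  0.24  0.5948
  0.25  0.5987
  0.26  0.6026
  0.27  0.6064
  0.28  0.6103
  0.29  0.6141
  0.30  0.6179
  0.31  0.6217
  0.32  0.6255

18.21

σ√T = 0.42 × 0.4082 = 0.1715
d₁ = [ln(204/212) + (0.011 + 0.42²/2)·0.1667] / 0.1715 = [-0.0385 + 0.0165] / 0.1715 = -0.1279 → -0.13
d₂ = d₁ − σ√T = -0.1279 − 0.1715 = -0.2994 → -0.30
exp(−rT) = exp(−0.011·0.1667) = 0.9982
N(−d₂) = N(0.30) = 0.6179;  N(−d₁) = N(0.13) = 0.5517
P = 212·0.9982·0.6179 − 204·0.5517 = 130.7590 − 112.5468 = 18.2122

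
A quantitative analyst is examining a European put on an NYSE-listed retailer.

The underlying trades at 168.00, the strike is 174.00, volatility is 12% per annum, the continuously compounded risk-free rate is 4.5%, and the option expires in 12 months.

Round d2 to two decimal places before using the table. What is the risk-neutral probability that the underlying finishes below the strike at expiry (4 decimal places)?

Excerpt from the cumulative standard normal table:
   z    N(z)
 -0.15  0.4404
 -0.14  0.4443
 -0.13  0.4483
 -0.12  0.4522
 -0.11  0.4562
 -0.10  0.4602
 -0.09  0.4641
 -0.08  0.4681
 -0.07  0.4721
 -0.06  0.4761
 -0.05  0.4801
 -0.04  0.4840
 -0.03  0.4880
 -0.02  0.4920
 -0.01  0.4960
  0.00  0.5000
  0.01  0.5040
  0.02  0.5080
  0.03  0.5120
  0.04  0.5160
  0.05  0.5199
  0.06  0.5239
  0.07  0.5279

σ√T = 0.12·√1 = 0.1200
d₁ = [ln(168/174) + (0.045 + 0.12²/2)·1] / 0.1200 = [-0.0351 + 0.0522] / 0.1200 = 0.1426 ≈ 0.14
d₂ = d₁ − σ√T = 0.1426 − 0.1200 = 0.0226 ≈ 0.02
Pr(exercise) under Q = N(−d₂) = N(-0.02) = 0.4920

0.4920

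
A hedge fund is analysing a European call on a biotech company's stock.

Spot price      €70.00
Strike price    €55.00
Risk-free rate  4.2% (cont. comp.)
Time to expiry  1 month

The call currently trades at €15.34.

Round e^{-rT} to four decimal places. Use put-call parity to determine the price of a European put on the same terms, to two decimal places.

e^(−rT) = e^(−0.042·0.08333) = 0.9965
Put-call parity: C − P = S − K·e^(−rT) = 70 − 55·0.9965 = 70 − 54.8075 = 15.1925
P = C − (C − P) = 15.34 − (15.1925) = 0.1475

€0.15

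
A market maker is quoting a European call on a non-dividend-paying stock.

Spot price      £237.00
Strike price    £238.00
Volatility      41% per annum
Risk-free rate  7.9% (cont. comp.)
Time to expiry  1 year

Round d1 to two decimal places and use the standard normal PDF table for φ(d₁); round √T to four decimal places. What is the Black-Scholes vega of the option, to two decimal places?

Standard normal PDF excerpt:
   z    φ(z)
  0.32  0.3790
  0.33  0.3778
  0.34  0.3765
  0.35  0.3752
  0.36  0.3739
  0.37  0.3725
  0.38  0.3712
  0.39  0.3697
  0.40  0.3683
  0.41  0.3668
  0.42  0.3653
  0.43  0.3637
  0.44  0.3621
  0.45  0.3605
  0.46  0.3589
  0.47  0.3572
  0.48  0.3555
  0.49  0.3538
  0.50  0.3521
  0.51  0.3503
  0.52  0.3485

87.62

σ√T = 0.41 × 1.0000 = 0.4100
d₁ = [ln(237/238) + (0.079 + ½·0.41²)·1] / (σ√T) = (-0.0042 + 0.1630) / 0.4100 = 0.3874 which rounds to 0.39
√T = √1 = 1.0000
φ(d₁) = φ(0.39) = 0.3697
vega = S·φ(d₁)·√T = 237·0.3697·1.0000 = 87.6189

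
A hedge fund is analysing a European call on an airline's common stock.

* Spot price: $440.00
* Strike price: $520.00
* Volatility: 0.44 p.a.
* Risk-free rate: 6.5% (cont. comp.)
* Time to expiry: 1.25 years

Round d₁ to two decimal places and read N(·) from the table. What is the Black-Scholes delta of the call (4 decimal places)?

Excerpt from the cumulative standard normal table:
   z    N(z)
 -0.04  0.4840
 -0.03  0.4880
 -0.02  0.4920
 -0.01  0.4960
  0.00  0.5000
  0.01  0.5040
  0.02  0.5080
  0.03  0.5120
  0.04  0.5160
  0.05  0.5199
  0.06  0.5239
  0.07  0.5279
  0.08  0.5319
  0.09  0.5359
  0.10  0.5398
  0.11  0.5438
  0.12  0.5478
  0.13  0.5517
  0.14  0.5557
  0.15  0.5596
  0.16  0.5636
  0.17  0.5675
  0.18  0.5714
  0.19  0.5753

0.5279

σ√T = 0.44·√1.25 = 0.4919
d₁ = [ln(440/520) + (0.065 + 0.44²/2)·1.25] / 0.4919 = [-0.1671 + 0.2022] / 0.4919 = 0.0715 which rounds to 0.07
N(d₁) = N(0.07) = 0.5279
Δ_call = N(d₁) = 0.5279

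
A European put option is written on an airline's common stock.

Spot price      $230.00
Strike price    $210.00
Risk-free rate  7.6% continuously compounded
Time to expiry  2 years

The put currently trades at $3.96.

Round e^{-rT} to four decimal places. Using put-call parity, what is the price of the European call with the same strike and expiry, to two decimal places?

exp(−rT) = exp(−0.076·2) = 0.8590
Put-call parity: C − P = S − K·e^(−rT) = 230 − 210·0.8590 = 230 − 180.3900 = 49.6100
C = P + (C − P) = 3.96 + (49.6100) = 53.5700

$53.57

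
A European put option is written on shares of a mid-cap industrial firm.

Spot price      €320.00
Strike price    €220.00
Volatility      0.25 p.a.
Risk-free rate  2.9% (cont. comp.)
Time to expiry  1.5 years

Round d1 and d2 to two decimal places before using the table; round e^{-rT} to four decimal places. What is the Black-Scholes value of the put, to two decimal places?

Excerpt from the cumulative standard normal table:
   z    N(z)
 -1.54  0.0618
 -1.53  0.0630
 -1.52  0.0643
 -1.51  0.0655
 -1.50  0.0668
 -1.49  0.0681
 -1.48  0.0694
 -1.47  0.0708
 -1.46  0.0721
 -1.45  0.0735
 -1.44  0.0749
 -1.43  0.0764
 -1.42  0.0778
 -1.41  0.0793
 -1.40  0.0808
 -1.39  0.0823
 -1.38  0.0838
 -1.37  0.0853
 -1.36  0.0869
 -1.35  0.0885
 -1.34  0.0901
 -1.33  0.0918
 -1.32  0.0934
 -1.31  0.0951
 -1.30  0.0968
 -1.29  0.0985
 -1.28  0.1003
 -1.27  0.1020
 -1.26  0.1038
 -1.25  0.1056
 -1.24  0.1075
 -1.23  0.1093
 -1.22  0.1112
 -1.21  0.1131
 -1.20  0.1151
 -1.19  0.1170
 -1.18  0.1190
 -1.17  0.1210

€3.25

σ√T = 0.25·√1.5 = 0.3062
d₁ = [ln(320/220) + (0.029 + 0.25²/2)·1.5] / 0.3062 = [0.3747 + 0.0904] / 0.3062 = 1.5189 ⇒ 1.52
d₂ = d₁ − σ√T = 1.5189 − 0.3062 = 1.2127 ⇒ 1.21
exp(−rT) = exp(−0.029·1.5) = 0.9574
N(−d₂) = N(-1.21) = 0.1131;  N(−d₁) = N(-1.52) = 0.0643
P = 220·0.9574·0.1131 − 320·0.0643 = 23.8220 − 20.5760 = 3.2460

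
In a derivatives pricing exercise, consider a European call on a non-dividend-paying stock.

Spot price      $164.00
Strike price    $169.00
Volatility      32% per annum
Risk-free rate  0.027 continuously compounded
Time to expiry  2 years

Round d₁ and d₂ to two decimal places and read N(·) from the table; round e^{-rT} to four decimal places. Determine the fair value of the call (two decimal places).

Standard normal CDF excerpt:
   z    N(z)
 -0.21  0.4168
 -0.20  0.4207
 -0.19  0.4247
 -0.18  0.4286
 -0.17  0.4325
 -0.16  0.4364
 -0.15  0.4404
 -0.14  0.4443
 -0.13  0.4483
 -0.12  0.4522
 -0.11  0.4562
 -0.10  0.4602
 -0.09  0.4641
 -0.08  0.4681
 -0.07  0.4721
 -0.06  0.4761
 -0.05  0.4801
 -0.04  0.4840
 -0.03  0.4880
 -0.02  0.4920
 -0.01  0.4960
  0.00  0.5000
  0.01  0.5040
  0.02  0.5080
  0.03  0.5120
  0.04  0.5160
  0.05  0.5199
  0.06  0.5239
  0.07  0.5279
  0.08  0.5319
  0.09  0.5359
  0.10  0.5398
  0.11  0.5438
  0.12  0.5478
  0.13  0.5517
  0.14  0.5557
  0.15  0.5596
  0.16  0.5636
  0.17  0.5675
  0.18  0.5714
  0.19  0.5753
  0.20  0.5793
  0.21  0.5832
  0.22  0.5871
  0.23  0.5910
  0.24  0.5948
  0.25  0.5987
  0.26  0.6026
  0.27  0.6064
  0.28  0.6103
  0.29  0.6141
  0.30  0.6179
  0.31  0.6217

σ√T = 0.32 × 1.4142 = 0.4525
d₁ = [ln(164/169) + (0.027 + ½·0.32²)·2] / (σ√T) = (-0.0300 + 0.1564) / 0.4525 = 0.2792 ≈ 0.28
d₂ = 0.2792 − 0.4525 = -0.1733 ≈ -0.17
exp(−rT) = exp(−0.027·2) = 0.9474
N(d₁) = N(0.28) = 0.6103;  N(d₂) = N(-0.17) = 0.4325
C = 164·0.6103 − 169·0.9474·0.4325 = 100.0892 − 69.2478 = 30.8414

$30.84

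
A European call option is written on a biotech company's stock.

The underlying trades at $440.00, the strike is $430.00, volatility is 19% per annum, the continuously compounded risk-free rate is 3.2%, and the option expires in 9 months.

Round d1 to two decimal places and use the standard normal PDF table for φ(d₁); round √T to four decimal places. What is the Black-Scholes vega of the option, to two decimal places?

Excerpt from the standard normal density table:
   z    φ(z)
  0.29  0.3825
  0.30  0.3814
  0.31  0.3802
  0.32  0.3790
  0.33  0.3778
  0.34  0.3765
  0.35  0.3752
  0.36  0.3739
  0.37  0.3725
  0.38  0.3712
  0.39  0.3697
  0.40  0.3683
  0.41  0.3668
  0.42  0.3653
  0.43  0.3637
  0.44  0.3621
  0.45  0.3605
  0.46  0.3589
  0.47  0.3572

141.94

σ√T = 0.19·√0.75 = 0.1645
d₁ = [ln(440/430) + (0.032 + ½·0.19²)·0.75] / (σ√T) = (0.0230 + 0.0375) / 0.1645 = 0.3678 which rounds to 0.37
√T = √0.75 = 0.8660
φ(d₁) = φ(0.37) = 0.3725
vega = S·φ(d₁)·√T = 440·0.3725·0.8660 = 141.9374
(Vega is the same for a European call and put with the same parameters.)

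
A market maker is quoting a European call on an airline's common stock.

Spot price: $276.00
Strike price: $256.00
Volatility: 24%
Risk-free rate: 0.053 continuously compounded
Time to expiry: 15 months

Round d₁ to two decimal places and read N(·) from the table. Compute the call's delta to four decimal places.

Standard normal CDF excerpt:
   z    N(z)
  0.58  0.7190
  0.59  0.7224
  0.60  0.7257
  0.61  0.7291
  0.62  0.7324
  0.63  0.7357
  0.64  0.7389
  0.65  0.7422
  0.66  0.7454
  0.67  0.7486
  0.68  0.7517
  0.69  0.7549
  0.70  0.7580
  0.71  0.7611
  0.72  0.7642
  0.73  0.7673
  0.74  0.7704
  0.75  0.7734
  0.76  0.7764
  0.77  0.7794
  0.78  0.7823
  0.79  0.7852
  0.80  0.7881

0.7454

T = 1.25;  σ√T = 0.2683
ln(S/K) + (r + σ²/2)T = ln(276/256) + (0.053 + 0.24²/2)·1.25 = 0.0752 + 0.1022 = 0.1775
d₁ = 0.1775 / 0.2683 = 0.6614 ≈ 0.66
N(d₁) = N(0.66) = 0.7454
Δ_call = N(d₁) = 0.7454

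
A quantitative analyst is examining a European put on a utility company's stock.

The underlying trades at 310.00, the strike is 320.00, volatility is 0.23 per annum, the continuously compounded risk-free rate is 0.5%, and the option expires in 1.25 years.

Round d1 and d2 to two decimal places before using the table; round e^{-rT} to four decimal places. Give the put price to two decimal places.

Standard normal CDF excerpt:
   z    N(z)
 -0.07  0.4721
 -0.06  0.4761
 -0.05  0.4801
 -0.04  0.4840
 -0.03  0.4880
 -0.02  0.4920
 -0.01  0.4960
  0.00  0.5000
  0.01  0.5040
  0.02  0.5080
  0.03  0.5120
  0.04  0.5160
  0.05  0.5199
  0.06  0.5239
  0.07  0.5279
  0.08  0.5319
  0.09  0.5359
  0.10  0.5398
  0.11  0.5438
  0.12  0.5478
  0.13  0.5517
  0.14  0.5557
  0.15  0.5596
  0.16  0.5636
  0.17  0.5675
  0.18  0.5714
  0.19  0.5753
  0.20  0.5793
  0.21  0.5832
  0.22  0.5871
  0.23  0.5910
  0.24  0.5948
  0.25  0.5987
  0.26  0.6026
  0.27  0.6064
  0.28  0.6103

36.67

T = 1.25;  σ√T = 0.2571
ln(S/K) + (r + σ²/2)T = ln(310/320) + (0.005 + 0.23²/2)·1.25 = -0.0317 + 0.0393 = 0.0076
d₁ = 0.0076 / 0.2571 = 0.0294 → 0.03
d₂ = d₁ − σ√T = 0.0294 − 0.2571 = -0.2277 → -0.23
e^(−rT) = e^(−0.005·1.25) = 0.9938
N(−d₂) = N(0.23) = 0.5910;  N(−d₁) = N(-0.03) = 0.4880
P = 320·0.9938·0.5910 − 310·0.4880 = 187.9475 − 151.2800 = 36.6675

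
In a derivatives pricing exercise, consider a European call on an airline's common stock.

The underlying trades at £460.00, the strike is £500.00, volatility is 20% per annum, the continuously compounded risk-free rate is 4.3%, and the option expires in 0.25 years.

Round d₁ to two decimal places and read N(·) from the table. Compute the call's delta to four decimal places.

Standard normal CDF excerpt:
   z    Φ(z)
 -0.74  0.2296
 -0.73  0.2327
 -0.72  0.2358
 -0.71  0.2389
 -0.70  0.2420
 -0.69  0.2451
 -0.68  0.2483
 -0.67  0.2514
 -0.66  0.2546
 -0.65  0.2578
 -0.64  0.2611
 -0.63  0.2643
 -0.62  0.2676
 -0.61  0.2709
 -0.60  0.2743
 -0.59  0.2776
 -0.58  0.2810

0.2483

T = 0.25;  σ√T = 0.1000
d₁ = [ln(460/500) + (0.043 + 0.2²/2)·0.25] / 0.1000 = [-0.0834 + 0.0158] / 0.1000 = -0.6763 ⇒ -0.68
N(d₁) = N(-0.68) = 0.2483
Δ_call = N(d₁) = 0.2483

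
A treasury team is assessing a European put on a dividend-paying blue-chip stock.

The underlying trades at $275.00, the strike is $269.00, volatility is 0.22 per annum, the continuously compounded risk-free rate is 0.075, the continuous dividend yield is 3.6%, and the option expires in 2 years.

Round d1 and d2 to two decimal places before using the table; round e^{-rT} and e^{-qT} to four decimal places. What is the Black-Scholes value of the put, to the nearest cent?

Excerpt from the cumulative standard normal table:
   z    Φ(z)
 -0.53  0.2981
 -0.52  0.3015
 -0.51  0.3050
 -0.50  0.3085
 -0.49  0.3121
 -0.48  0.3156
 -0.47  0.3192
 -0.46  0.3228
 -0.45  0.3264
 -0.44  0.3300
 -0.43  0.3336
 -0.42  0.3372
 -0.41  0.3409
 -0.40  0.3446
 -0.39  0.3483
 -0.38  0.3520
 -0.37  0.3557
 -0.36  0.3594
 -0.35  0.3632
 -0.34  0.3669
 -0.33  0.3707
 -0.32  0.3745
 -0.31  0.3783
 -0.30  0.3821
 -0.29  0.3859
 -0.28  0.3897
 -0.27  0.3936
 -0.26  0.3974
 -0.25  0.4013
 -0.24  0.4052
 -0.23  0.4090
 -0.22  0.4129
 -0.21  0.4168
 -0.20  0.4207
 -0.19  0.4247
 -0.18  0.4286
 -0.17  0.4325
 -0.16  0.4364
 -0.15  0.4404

$19.38

σ√T = 0.22 × 1.4142 = 0.3111
d₁ = [ln(275/269) + (0.075 − 0.036 + ½·0.22²)·2] / (σ√T) = (0.0221 + 0.1264) / 0.3111 = 0.4772 which rounds to 0.48
d₂ = 0.4772 − 0.3111 = 0.1660 which rounds to 0.17
exp(−qT) = exp(−0.036·2) = 0.9305;  exp(−rT) = exp(−0.075·2) = 0.8607
P = 269·0.8607·N(-0.17) − 275·0.9305·N(-0.48) = 269·0.8607·0.4325 − 275·0.9305·0.3156 = 100.1360 − 80.7581 = 19.3779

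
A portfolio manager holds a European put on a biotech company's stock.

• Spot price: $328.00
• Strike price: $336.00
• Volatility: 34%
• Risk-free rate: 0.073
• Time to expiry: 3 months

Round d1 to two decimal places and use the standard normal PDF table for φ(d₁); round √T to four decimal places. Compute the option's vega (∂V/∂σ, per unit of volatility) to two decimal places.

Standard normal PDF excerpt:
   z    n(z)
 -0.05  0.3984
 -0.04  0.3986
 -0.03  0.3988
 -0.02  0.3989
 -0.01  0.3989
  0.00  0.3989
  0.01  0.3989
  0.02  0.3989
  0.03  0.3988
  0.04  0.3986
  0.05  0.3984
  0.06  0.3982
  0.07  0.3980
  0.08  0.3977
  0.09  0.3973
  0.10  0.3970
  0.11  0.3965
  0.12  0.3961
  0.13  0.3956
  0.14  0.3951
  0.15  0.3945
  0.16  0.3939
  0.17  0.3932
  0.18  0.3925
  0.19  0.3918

σ√T = 0.34·√0.25 = 0.1700
d₁ = [ln(328/336) + (0.073 + 0.34²/2)·0.25] / 0.1700 = [-0.0241 + 0.0327] / 0.1700 = 0.0506 which rounds to 0.05
√T = √0.25 = 0.5000
φ(d₁) = φ(0.05) = 0.3984
vega = S·φ(d₁)·√T = 328·0.3984·0.5000 = 65.3376

65.34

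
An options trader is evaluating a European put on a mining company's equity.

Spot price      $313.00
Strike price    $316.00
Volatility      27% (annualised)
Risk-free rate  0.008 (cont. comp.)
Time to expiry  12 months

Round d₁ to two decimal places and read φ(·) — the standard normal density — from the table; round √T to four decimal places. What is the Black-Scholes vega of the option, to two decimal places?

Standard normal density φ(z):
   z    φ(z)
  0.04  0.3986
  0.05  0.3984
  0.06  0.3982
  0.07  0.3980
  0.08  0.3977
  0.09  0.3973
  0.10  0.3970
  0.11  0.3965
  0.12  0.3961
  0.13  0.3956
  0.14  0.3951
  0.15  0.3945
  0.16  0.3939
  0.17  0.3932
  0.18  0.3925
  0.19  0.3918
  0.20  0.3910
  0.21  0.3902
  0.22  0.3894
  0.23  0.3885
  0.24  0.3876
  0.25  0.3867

123.82

σ√T = 0.27 × 1.0000 = 0.2700
ln(S/K) + (r + σ²/2)T = ln(313/316) + (0.008 + 0.27²/2)·1 = -0.0095 + 0.0445 = 0.0349
d₁ = 0.0349 / 0.2700 = 0.1293 ≈ 0.13
√T = √1 = 1.0000
φ(d₁) = φ(0.13) = 0.3956
vega = S·φ(d₁)·√T = 313·0.3956·1.0000 = 123.8228
(Call and put vega coincide under Black-Scholes.)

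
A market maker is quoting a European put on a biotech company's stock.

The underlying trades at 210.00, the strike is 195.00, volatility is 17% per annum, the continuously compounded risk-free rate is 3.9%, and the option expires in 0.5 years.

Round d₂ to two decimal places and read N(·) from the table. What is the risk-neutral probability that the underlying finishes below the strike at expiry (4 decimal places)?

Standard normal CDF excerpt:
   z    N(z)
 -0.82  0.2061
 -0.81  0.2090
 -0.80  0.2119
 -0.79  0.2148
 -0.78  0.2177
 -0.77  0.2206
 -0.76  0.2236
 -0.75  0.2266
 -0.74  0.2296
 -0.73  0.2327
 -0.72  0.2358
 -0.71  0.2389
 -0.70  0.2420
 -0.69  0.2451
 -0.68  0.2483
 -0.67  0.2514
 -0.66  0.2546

T = 0.5;  σ√T = 0.1202
ln(S/K) + (r + σ²/2)T = ln(210/195) + (0.039 + 0.17²/2)·0.5 = 0.0741 + 0.0267 = 0.1008
d₁ = 0.1008 / 0.1202 = 0.8388 ≈ 0.84
d₂ = d₁ − σ√T = 0.8388 − 0.1202 = 0.7186 ≈ 0.72
Risk-neutral Pr[S_T < K] = N(−d₂) = N(-0.72) = 0.2358

0.2358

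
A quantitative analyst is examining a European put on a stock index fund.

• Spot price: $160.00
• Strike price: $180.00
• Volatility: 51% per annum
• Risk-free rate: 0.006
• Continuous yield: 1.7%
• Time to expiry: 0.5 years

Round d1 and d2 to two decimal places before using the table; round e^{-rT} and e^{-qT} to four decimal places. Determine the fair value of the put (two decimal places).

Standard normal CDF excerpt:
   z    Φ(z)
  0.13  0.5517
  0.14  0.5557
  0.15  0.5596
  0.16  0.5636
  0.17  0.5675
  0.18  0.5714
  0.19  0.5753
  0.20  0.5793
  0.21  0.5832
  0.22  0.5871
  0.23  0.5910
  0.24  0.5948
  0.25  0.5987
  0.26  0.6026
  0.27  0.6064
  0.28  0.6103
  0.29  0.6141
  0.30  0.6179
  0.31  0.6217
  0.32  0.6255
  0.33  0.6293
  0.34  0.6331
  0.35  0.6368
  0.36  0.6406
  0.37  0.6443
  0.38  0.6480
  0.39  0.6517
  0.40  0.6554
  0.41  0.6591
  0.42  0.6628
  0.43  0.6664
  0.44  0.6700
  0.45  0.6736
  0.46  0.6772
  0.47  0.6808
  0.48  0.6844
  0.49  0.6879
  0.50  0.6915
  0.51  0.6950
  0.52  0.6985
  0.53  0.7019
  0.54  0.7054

σ√T = 0.51·√0.5 = 0.3606
ln(S/K) + (r − q + σ²/2)T = ln(160/180) + (0.006 − 0.017 + 0.51²/2)·0.5 = -0.1178 + 0.0595 = -0.0583
d₁ = -0.0583 / 0.3606 = -0.1615 ⇒ -0.16
d₂ = d₁ − σ√T = -0.1615 − 0.3606 = -0.5222 ⇒ -0.52
e^(−qT) = e^(−0.017·0.5) = 0.9915;  e^(−rT) = e^(−0.006·0.5) = 0.9970
P = 180·0.9970·N(0.52) − 160·0.9915·N(0.16) = 180·0.9970·0.6985 − 160·0.9915·0.5636 = 125.3528 − 89.4095 = 35.9433

$35.94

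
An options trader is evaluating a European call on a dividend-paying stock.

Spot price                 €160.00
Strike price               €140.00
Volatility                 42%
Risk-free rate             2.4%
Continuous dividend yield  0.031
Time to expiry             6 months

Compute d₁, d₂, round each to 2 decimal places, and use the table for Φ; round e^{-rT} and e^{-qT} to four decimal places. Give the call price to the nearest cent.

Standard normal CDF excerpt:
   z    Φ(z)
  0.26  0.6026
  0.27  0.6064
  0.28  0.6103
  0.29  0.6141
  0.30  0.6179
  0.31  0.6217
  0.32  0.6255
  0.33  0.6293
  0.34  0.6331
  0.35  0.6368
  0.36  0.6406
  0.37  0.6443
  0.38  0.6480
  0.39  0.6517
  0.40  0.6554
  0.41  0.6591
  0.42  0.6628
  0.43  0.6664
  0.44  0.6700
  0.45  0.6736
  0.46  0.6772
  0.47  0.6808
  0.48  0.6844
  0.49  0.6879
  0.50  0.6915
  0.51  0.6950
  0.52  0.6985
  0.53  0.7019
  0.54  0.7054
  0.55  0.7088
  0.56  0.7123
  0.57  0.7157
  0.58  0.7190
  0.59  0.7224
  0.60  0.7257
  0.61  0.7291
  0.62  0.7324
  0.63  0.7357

€28.85

σ√T = 0.42·√0.5 = 0.2970
d₁ = [ln(160/140) + (0.024 − 0.031 + 0.42²/2)·0.5] / 0.2970 = [0.1335 + 0.0406] / 0.2970 = 0.5863 → 0.59
d₂ = d₁ − σ√T = 0.5863 − 0.2970 = 0.2893 → 0.29
e^(−qT) = e^(−0.031·0.5) = 0.9846;  e^(−rT) = e^(−0.024·0.5) = 0.9881
N(d₁) = N(0.59) = 0.7224;  N(d₂) = N(0.29) = 0.6141
C = 160·0.9846·0.7224 − 140·0.9881·0.6141 = 113.8040 − 84.9509 = 28.8531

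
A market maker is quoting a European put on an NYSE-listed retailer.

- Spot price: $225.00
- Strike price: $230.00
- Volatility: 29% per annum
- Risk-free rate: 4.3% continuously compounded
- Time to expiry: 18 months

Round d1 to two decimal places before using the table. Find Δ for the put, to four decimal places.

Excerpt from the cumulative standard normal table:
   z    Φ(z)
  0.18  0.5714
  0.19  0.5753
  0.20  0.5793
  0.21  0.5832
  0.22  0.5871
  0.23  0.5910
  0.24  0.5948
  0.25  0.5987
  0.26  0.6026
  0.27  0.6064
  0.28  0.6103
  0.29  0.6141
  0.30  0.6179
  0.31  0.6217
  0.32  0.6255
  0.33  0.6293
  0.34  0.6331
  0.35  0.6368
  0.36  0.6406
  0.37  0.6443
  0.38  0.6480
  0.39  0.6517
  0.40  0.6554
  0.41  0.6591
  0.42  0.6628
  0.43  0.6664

-0.3821

σ√T = 0.29·√1.5 = 0.3552
ln(S/K) + (r + σ²/2)T = ln(225/230) + (0.043 + 0.29²/2)·1.5 = -0.0220 + 0.1276 = 0.1056
d₁ = 0.1056 / 0.3552 = 0.2973 ≈ 0.30
N(d₁) = N(0.30) = 0.6179
Δ_put = N(d₁) − 1 = 0.6179 − 1 = -0.3821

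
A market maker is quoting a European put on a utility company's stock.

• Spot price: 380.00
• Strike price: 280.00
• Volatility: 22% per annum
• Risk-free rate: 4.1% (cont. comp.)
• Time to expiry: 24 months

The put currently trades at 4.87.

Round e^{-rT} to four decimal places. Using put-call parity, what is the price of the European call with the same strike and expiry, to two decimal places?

126.91

exp(−rT) = exp(−0.041·2) = 0.9213
Put-call parity: C − P = S − K·e^(−rT) = 380 − 280·0.9213 = 380 − 257.9640 = 122.0360
C = P + (C − P) = 4.87 + (122.0360) = 126.9060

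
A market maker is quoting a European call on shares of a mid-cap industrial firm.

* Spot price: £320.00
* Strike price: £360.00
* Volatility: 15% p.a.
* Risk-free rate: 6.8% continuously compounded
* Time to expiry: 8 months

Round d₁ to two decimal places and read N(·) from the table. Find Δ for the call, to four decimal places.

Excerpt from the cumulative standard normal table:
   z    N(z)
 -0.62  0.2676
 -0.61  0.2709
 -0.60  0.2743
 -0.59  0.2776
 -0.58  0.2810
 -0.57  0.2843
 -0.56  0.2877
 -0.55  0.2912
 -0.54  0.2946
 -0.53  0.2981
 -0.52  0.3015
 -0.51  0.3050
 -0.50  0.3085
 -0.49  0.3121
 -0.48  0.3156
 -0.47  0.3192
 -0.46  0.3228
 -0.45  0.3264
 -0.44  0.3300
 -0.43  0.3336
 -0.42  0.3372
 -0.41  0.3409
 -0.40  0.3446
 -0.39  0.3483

σ√T = 0.15 × 0.8165 = 0.1225
ln(S/K) + (r + σ²/2)T = ln(320/360) + (0.068 + 0.15²/2)·0.6667 = -0.1178 + 0.0528 = -0.0649
d₁ = -0.0649 / 0.1225 = -0.5303 → -0.53
N(d₁) = N(-0.53) = 0.2981
Δ_call = N(d₁) = 0.2981

0.2981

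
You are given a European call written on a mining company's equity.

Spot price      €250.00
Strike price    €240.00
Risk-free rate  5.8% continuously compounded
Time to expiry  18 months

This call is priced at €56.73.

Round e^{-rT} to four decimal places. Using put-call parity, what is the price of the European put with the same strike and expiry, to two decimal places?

e^(−rT) = e^(−0.058·1.5) = 0.9167
Put-call parity: C − P = S − K·e^(−rT) = 250 − 240·0.9167 = 250 − 220.0080 = 29.9920
P = C − (C − P) = 56.73 − (29.9920) = 26.7380

€26.74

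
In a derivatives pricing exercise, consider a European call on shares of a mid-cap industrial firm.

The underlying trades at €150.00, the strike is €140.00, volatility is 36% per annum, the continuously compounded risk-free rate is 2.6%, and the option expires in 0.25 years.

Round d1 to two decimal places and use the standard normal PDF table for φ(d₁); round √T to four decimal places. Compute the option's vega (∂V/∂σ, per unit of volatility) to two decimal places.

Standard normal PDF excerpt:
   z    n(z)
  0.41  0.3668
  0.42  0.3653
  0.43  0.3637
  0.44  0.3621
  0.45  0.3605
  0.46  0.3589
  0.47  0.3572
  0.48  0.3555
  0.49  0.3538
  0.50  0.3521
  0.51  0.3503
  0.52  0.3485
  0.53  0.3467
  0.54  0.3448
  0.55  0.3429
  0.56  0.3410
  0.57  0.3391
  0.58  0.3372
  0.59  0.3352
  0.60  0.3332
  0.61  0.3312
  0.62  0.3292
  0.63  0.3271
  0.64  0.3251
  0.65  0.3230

26.27

σ√T = 0.36 × 0.5000 = 0.1800
d₁ = [ln(150/140) + (0.026 + 0.36²/2)·0.25] / 0.1800 = [0.0690 + 0.0227] / 0.1800 = 0.5094 ≈ 0.51
√T = √0.25 = 0.5000
φ(d₁) = φ(0.51) = 0.3503
vega = S·φ(d₁)·√T = 150·0.3503·0.5000 = 26.2725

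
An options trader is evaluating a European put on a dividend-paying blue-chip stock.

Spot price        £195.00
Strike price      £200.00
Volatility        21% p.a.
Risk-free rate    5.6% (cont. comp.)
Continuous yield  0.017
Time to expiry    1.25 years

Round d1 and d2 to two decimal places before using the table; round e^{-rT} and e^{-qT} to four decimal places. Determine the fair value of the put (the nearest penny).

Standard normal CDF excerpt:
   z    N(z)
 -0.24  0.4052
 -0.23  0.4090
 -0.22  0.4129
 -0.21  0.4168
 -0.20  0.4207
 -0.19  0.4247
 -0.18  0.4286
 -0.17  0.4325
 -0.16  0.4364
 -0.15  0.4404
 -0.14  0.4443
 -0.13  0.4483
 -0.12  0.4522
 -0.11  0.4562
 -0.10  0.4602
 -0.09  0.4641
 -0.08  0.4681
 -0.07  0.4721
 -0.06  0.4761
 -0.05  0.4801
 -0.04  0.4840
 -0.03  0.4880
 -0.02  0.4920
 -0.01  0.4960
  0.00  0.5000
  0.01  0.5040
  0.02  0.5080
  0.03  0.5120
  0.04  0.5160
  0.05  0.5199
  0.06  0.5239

£15.91

T = 1.25;  σ√T = 0.2348
d₁ = [ln(195/200) + (0.056 − 0.017 + 0.21²/2)·1.25] / 0.2348 = [-0.0253 + 0.0763] / 0.2348 = 0.2172 ⇒ 0.22
d₂ = d₁ − σ√T = 0.2172 − 0.2348 = -0.0176 ⇒ -0.02
e^(−qT) = e^(−0.017·1.25) = 0.9790;  e^(−rT) = e^(−0.056·1.25) = 0.9324
P = 200·0.9324·N(0.02) − 195·0.9790·N(-0.22) = 200·0.9324·0.5080 − 195·0.9790·0.4129 = 94.7318 − 78.8247 = 15.9072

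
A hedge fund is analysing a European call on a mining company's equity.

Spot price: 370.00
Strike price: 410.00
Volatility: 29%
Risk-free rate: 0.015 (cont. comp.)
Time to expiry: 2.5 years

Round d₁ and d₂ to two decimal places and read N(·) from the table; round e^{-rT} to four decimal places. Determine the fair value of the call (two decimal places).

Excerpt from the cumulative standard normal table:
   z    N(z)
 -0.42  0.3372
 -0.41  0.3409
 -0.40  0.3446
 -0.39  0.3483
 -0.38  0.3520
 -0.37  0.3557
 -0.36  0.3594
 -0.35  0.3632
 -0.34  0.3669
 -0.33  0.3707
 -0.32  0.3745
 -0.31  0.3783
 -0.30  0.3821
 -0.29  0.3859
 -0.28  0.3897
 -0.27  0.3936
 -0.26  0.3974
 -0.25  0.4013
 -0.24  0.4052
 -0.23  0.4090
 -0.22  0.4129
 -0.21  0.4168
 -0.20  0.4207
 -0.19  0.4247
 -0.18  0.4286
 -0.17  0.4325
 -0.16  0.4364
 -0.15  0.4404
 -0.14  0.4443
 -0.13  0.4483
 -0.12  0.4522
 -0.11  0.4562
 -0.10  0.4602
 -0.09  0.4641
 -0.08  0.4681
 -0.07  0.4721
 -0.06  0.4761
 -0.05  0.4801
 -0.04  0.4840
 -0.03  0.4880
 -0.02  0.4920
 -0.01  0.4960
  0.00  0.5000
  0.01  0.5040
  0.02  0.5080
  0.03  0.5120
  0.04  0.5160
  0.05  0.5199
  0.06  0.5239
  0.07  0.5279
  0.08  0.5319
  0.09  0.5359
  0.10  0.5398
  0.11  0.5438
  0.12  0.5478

57.81

σ√T = 0.29 × 1.5811 = 0.4585
d₁ = [ln(370/410) + (0.015 + 0.29²/2)·2.5] / 0.4585 = [-0.1027 + 0.1426] / 0.4585 = 0.0872 ⇒ 0.09
d₂ = d₁ − σ√T = 0.0872 − 0.4585 = -0.3714 ⇒ -0.37
e^(−rT) = e^(−0.015·2.5) = 0.9632
C = 370·N(0.09) − 410·0.9632·N(-0.37) = 370·0.5359 − 410·0.9632·0.3557 = 198.2830 − 140.4702 = 57.8128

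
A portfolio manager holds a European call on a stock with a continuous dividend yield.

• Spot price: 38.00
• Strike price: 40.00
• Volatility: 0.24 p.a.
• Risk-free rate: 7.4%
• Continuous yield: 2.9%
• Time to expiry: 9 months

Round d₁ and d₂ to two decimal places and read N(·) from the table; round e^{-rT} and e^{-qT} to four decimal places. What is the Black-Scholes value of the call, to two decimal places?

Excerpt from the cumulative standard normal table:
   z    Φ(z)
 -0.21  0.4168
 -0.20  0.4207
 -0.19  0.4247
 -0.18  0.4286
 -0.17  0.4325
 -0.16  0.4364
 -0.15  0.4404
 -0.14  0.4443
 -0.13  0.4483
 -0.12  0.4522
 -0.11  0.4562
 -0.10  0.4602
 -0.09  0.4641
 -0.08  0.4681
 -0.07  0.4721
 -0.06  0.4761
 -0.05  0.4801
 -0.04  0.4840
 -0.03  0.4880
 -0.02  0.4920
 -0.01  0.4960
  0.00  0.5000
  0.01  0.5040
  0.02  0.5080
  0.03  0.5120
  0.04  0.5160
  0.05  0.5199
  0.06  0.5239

2.82

σ√T = 0.24·√0.75 = 0.2078
ln(S/K) + (r − q + σ²/2)T = ln(38/40) + (0.074 − 0.029 + 0.24²/2)·0.75 = -0.0513 + 0.0554 = 0.0041
d₁ = 0.0041 / 0.2078 = 0.0195 ≈ 0.02
d₂ = d₁ − σ√T = 0.0195 − 0.2078 = -0.1883 ≈ -0.19
e^(−qT) = e^(−0.029·0.75) = 0.9785;  e^(−rT) = e^(−0.074·0.75) = 0.9460
C = 38·0.9785·N(0.02) − 40·0.9460·N(-0.19) = 38·0.9785·0.5080 − 40·0.9460·0.4247 = 18.8890 − 16.0706 = 2.8183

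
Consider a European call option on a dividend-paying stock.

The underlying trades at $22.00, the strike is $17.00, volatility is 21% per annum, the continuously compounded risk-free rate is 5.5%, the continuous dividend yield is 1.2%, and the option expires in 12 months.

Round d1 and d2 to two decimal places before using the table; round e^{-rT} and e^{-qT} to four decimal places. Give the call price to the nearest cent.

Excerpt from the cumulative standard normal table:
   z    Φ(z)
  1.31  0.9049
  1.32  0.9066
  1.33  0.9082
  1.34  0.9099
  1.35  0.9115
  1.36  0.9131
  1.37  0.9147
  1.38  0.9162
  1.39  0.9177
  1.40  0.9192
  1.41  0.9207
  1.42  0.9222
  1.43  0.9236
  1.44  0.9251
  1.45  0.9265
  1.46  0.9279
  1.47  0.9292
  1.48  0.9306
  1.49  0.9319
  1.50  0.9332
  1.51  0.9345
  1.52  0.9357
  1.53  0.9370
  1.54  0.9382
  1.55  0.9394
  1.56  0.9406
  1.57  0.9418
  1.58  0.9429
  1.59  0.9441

$5.78

σ√T = 0.21 × 1.0000 = 0.2100
ln(S/K) + (r − q + σ²/2)T = ln(22/17) + (0.055 − 0.012 + 0.21²/2)·1 = 0.2578 + 0.0650 = 0.3229
d₁ = 0.3229 / 0.2100 = 1.5375 → 1.54
d₂ = d₁ − σ√T = 1.5375 − 0.2100 = 1.3275 → 1.33
exp(−qT) = exp(−0.012·1) = 0.9881;  exp(−rT) = exp(−0.055·1) = 0.9465
C = 22·0.9881·N(1.54) − 17·0.9465·N(1.33) = 22·0.9881·0.9382 − 17·0.9465·0.9082 = 20.3948 − 14.6134 = 5.7814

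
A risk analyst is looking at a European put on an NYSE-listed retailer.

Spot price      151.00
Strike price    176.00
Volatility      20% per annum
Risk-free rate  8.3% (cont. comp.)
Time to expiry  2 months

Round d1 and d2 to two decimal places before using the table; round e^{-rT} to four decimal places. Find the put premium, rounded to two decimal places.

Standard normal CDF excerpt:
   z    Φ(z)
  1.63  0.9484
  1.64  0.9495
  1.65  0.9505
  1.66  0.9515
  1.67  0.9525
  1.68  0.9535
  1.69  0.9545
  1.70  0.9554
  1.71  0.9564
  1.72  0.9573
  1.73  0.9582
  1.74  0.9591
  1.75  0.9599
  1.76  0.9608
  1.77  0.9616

22.80

σ√T = 0.2·√0.1667 = 0.0816
d₁ = [ln(151/176) + (0.083 + 0.2²/2)·0.1667] / 0.0816 = [-0.1532 + 0.0172] / 0.0816 = -1.6661 ≈ -1.67
d₂ = d₁ − σ√T = -1.6661 − 0.0816 = -1.7478 ≈ -1.75
e^(−rT) = e^(−0.083·0.1667) = 0.9863
N(−d₂) = N(1.75) = 0.9599;  N(−d₁) = N(1.67) = 0.9525
P = 176·0.9863·0.9599 − 151·0.9525 = 166.6279 − 143.8275 = 22.8004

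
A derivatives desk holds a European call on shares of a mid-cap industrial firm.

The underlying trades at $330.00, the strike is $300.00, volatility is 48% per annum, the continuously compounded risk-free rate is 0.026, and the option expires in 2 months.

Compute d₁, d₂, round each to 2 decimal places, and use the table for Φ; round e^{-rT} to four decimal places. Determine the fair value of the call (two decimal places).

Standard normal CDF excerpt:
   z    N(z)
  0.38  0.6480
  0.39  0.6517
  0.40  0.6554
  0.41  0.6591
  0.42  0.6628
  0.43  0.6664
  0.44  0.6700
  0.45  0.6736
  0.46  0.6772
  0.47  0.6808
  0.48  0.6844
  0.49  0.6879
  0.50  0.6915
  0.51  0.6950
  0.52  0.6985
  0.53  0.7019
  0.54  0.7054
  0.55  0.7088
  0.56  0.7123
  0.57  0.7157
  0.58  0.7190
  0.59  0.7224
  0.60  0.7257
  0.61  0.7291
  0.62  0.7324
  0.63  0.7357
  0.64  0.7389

$43.72

σ√T = 0.48 × 0.4082 = 0.1960
ln(S/K) + (r + σ²/2)T = ln(330/300) + (0.026 + 0.48²/2)·0.1667 = 0.0953 + 0.0235 = 0.1188
d₁ = 0.1188 / 0.1960 = 0.6065 ⇒ 0.61
d₂ = d₁ − σ√T = 0.6065 − 0.1960 = 0.4105 ⇒ 0.41
exp(−rT) = exp(−0.026·0.1667) = 0.9957
N(d₁) = N(0.61) = 0.7291;  N(d₂) = N(0.41) = 0.6591
C = 330·0.7291 − 300·0.9957·0.6591 = 240.6030 − 196.8798 = 43.7232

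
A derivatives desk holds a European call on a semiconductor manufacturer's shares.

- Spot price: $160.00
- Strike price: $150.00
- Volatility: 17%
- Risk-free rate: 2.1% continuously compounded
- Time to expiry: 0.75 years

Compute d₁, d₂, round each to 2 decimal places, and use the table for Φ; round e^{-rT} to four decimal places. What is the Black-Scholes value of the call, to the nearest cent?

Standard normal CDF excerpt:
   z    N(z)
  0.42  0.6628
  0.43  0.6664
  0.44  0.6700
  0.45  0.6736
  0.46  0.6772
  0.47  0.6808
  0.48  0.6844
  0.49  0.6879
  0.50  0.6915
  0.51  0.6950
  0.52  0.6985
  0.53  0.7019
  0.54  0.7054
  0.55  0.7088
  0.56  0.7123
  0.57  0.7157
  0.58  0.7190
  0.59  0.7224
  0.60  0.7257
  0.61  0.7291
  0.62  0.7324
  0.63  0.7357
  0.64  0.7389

σ√T = 0.17·√0.75 = 0.1472
d₁ = [ln(160/150) + (0.021 + ½·0.17²)·0.75] / (σ√T) = (0.0645 + 0.0266) / 0.1472 = 0.6190 which rounds to 0.62
d₂ = 0.6190 − 0.1472 = 0.4717 which rounds to 0.47
e^(−rT) = e^(−0.021·0.75) = 0.9844
N(d₁) = N(0.62) = 0.7324;  N(d₂) = N(0.47) = 0.6808
C = 160·0.7324 − 150·0.9844·0.6808 = 117.1840 − 100.5269 = 16.6571

$16.66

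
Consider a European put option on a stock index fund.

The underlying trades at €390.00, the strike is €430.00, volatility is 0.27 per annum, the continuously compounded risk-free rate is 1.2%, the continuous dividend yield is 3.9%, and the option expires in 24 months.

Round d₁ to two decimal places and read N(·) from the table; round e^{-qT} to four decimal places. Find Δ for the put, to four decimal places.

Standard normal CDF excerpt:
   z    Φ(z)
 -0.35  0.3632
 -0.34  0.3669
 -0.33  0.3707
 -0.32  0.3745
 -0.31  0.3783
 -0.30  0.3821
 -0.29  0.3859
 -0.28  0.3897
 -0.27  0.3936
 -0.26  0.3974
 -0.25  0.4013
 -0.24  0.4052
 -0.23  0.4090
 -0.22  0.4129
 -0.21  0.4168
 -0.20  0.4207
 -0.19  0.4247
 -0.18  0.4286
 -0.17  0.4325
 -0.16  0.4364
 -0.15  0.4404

σ√T = 0.27·√2 = 0.3818
ln(S/K) + (r − q + σ²/2)T = ln(390/430) + (0.012 − 0.039 + 0.27²/2)·2 = -0.0976 + 0.0189 = -0.0787
d₁ = -0.0787 / 0.3818 = -0.2062 which rounds to -0.21
N(d₁) = N(-0.21) = 0.4168
Δ_put = exp(−qT)·(N(d₁) − 1) = 0.9250·(0.4168 − 1) = -0.5395

-0.5395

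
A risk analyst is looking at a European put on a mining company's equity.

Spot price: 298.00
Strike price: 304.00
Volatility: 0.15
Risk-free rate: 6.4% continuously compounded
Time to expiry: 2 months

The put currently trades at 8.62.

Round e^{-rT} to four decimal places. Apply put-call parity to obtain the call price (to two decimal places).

exp(−rT) = exp(−0.064·0.1667) = 0.9894
Put-call parity: C − P = S − K·e^(−rT) = 298 − 304·0.9894 = 298 − 300.7776 = -2.7776
C = P + (C − P) = 8.62 + (-2.7776) = 5.8424

5.84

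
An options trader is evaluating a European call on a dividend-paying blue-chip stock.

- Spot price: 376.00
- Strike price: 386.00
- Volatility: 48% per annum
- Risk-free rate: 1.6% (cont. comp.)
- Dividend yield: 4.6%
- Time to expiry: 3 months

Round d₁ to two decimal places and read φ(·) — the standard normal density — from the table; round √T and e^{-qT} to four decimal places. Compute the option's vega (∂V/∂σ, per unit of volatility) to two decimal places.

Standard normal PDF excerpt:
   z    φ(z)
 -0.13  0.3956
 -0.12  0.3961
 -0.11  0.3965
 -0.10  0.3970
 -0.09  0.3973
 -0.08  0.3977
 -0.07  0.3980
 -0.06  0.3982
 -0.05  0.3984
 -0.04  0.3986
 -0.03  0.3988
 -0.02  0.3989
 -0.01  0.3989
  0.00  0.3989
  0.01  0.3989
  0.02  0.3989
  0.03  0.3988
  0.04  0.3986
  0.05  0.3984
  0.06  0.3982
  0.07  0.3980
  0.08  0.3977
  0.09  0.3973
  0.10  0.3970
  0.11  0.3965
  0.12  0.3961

T = 0.25;  σ√T = 0.2400
ln(S/K) + (r − q + σ²/2)T = ln(376/386) + (0.016 − 0.046 + 0.48²/2)·0.25 = -0.0262 + 0.0213 = -0.0049
d₁ = -0.0049 / 0.2400 = -0.0206 ⇒ -0.02
√T = √0.25 = 0.5000
φ(d₁) = φ(-0.02) = 0.3989
e^(−qT) = e^(−0.046·0.25) = 0.9886
vega = S·e^(−qT)·φ(d₁)·√T = 376·0.9886·0.3989·0.5000 = 74.1383
(The put has the same vega.)

74.14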